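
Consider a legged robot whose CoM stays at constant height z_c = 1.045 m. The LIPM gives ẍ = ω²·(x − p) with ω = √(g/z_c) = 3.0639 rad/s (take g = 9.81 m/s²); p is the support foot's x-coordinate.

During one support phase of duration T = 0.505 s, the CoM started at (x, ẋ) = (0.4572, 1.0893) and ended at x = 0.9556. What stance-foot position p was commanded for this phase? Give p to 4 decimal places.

p = 0.6626

ωT = 3.0639·0.505 = 1.547269; cosh(ωT) = 2.455726, sinh(ωT) = 2.242897
x(T) = p + (x₀−p)·cosh(ωT) + (ẋ₀/ω)·sinh(ωT) ⇒ p·(1 − cosh) = x(T) − x₀·cosh − (ẋ₀/ω)·sinh
numerator   = 0.9556 − (0.4572)·2.455726 − (1.0893/3.0639)·2.242897 = -0.964569
denominator = 1 − 2.455726 = -1.455726
p = -0.964569 / -1.455726 = 0.6626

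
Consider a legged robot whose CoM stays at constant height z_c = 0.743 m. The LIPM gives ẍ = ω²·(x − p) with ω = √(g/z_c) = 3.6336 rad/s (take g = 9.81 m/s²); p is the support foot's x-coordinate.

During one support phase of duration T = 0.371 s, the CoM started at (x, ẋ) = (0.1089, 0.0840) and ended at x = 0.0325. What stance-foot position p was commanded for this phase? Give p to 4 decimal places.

ωT = 3.6336·0.371 = 1.348066; cosh(ωT) = 2.054857, sinh(ωT) = 1.795114
x(T) = p + (x₀−p)·cosh(ωT) + (ẋ₀/ω)·sinh(ωT) ⇒ p·(1 − cosh) = x(T) − x₀·cosh − (ẋ₀/ω)·sinh
numerator   = 0.0325 − (0.1089)·2.054857 − (0.0840/3.6336)·1.795114 = -0.232773
denominator = 1 − 2.054857 = -1.054857
p = -0.232773 / -1.054857 = 0.2207

p = 0.2207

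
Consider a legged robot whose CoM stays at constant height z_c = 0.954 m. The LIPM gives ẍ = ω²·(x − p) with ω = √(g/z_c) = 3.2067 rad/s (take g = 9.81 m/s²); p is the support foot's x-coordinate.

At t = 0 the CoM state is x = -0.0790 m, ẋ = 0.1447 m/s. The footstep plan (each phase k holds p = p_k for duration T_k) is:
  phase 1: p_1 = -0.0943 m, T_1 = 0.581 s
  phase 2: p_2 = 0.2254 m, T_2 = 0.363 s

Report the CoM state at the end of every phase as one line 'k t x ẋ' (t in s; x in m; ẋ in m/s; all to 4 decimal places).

1 0.5810 0.0981 0.6317
2 0.9440 0.2863 0.5200

phase 1: p=-0.0943, T=0.581, ωT=1.863093, cosh=3.299413, sinh=3.144221; start (x,ẋ)=(-0.079000, 0.144700) → end (x,ẋ)=(0.098062, 0.631688)
phase 2: p=0.2254, T=0.363, ωT=1.164032, cosh=1.757523, sinh=1.445298; start (x,ẋ)=(0.098062, 0.631688) → end (x,ẋ)=(0.286310, 0.520040)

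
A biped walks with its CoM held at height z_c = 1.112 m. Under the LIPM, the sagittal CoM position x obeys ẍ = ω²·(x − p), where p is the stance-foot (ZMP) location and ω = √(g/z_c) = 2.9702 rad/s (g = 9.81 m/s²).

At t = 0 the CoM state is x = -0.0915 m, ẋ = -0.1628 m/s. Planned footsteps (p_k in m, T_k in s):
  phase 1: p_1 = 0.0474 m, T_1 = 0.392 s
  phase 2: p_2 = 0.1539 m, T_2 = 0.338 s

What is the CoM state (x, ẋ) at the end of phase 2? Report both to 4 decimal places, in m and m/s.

x = -0.8625, ẋ = -2.8746

phase 1: p=0.0474, T=0.392, ωT=1.164318, cosh=1.757937, sinh=1.445802; start (x,ẋ)=(-0.091500, -0.162800) → end (x,ẋ)=(-0.276023, -0.882673)
phase 2: p=0.1539, T=0.338, ωT=1.003928, cosh=1.547708, sinh=1.181271; start (x,ẋ)=(-0.276023, -0.882673) → end (x,ẋ)=(-0.862542, -2.874555)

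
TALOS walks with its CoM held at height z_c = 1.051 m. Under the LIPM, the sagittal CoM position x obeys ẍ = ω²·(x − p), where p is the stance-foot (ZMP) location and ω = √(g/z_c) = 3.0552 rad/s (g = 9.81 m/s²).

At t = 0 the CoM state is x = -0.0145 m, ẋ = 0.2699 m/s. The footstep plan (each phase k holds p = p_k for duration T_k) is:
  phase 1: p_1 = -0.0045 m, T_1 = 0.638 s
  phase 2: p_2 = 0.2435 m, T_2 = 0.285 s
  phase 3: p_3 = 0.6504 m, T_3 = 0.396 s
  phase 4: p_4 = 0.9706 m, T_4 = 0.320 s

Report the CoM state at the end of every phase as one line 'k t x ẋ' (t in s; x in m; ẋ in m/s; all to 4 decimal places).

phase 1: p=-0.0045, T=0.638, ωT=1.949218, cosh=3.582788, sinh=3.440403; start (x,ẋ)=(-0.014500, 0.269900) → end (x,ẋ)=(0.263601, 0.861883)
phase 2: p=0.2435, T=0.285, ωT=0.870732, cosh=1.403652, sinh=0.985007; start (x,ẋ)=(0.263601, 0.861883) → end (x,ẋ)=(0.549589, 1.270277)
phase 3: p=0.6504, T=0.396, ωT=1.209859, cosh=1.825626, sinh=1.527387; start (x,ẋ)=(0.549589, 1.270277) → end (x,ẋ)=(1.101407, 1.848621)
phase 4: p=0.9706, T=0.320, ωT=0.977664, cosh=1.517214, sinh=1.141025; start (x,ẋ)=(1.101407, 1.848621) → end (x,ẋ)=(1.859467, 3.260756)

1 0.6380 0.2636 0.8619
2 0.9230 0.5496 1.2703
3 1.3190 1.1014 1.8486
4 1.6390 1.8595 3.2608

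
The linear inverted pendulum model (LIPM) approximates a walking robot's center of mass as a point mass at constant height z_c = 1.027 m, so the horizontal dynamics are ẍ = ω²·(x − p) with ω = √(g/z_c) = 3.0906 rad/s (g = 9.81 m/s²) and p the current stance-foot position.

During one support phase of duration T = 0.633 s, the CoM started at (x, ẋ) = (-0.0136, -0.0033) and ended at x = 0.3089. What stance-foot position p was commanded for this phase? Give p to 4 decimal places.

ωT = 3.0906·0.633 = 1.956350; cosh(ωT) = 3.607417, sinh(ωT) = 3.466043
x(T) = p + (x₀−p)·cosh(ωT) + (ẋ₀/ω)·sinh(ωT) ⇒ p·(1 − cosh) = x(T) − x₀·cosh − (ẋ₀/ω)·sinh
numerator   = 0.3089 − (-0.0136)·3.607417 − (-0.0033/3.0906)·3.466043 = 0.361662
denominator = 1 − 3.607417 = -2.607417
p = 0.361662 / -2.607417 = -0.1387

p = -0.1387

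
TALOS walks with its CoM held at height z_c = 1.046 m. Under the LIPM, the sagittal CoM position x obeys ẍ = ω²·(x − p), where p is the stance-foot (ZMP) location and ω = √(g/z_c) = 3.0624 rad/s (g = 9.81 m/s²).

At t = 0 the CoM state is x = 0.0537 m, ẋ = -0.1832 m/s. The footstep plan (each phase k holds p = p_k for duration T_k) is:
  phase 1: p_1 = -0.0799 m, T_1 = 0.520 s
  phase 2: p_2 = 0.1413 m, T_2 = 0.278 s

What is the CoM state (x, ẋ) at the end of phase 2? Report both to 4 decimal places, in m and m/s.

x = 0.2682, ẋ = 0.6264

phase 1: p=-0.0799, T=0.520, ωT=1.592448, cosh=2.559598, sinh=2.356170; start (x,ẋ)=(0.053700, -0.183200) → end (x,ẋ)=(0.121111, 0.495077)
phase 2: p=0.1413, T=0.278, ωT=0.851347, cosh=1.384820, sinh=0.957981; start (x,ẋ)=(0.121111, 0.495077) → end (x,ẋ)=(0.268211, 0.626363)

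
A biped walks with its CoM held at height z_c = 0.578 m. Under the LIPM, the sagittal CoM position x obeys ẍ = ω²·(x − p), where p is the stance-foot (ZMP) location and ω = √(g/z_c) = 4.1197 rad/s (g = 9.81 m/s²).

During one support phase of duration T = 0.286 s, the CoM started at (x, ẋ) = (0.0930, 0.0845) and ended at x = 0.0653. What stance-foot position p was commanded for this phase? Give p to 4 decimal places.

p = 0.1673

ωT = 4.1197·0.286 = 1.178234; cosh(ωT) = 1.778227, sinh(ωT) = 1.470405
x(T) = p + (x₀−p)·cosh(ωT) + (ẋ₀/ω)·sinh(ωT) ⇒ p·(1 − cosh) = x(T) − x₀·cosh − (ẋ₀/ω)·sinh
numerator   = 0.0653 − (0.0930)·1.778227 − (0.0845/4.1197)·1.470405 = -0.130235
denominator = 1 − 1.778227 = -0.778227
p = -0.130235 / -0.778227 = 0.1673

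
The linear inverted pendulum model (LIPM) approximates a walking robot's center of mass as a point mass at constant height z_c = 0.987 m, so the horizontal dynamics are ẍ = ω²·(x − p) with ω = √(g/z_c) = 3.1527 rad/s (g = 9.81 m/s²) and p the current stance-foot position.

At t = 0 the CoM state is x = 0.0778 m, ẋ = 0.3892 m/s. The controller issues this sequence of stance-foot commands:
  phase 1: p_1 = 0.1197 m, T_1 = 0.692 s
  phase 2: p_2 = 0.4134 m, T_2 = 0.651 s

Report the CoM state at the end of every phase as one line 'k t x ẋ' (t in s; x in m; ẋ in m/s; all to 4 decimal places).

1 0.6920 0.4717 1.1685
2 1.3430 2.0633 5.3280

phase 1: p=0.1197, T=0.692, ωT=2.181668, cosh=4.486965, sinh=4.374112; start (x,ẋ)=(0.077800, 0.389200) → end (x,ẋ)=(0.471679, 1.168515)
phase 2: p=0.4134, T=0.651, ωT=2.052408, cosh=3.957526, sinh=3.829101; start (x,ẋ)=(0.471679, 1.168515) → end (x,ẋ)=(2.063257, 5.327975)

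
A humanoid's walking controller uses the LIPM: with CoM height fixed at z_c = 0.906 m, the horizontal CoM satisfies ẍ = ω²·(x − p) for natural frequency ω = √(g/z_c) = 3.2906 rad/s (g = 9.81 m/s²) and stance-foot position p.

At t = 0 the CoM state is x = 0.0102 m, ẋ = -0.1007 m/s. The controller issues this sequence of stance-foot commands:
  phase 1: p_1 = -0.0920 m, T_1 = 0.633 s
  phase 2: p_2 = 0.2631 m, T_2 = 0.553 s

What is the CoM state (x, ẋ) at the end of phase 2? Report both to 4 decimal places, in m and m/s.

phase 1: p=-0.0920, T=0.633, ωT=2.082950, cosh=4.076339, sinh=3.951777; start (x,ẋ)=(0.010200, -0.100700) → end (x,ẋ)=(0.203668, 0.918492)
phase 2: p=0.2631, T=0.553, ωT=1.819702, cosh=3.166046, sinh=3.003972; start (x,ẋ)=(0.203668, 0.918492) → end (x,ẋ)=(0.913424, 2.320515)

x = 0.9134, ẋ = 2.3205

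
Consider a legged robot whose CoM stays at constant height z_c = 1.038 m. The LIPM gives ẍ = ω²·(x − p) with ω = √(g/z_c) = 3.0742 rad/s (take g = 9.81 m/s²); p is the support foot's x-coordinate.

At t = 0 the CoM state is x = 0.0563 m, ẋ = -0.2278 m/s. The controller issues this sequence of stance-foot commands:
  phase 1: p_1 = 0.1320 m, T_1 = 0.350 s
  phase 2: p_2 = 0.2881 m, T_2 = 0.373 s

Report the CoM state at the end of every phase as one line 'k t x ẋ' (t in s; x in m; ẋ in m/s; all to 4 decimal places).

phase 1: p=0.1320, T=0.350, ωT=1.075970, cosh=1.636902, sinh=1.295935; start (x,ẋ)=(0.056300, -0.227800) → end (x,ẋ)=(-0.087943, -0.674472)
phase 2: p=0.2881, T=0.373, ωT=1.146677, cosh=1.732703, sinh=1.415012; start (x,ẋ)=(-0.087943, -0.674472) → end (x,ẋ)=(-0.673921, -2.804458)

1 0.3500 -0.0879 -0.6745
2 0.7230 -0.6739 -2.8045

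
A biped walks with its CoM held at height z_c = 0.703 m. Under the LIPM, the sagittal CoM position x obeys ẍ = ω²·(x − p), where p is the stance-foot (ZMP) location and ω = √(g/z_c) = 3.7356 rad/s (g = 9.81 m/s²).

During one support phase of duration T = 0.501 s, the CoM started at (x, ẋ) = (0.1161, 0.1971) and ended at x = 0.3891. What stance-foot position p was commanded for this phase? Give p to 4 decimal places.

ωT = 3.7356·0.501 = 1.871536; cosh(ωT) = 3.326077, sinh(ωT) = 3.172190
x(T) = p + (x₀−p)·cosh(ωT) + (ẋ₀/ω)·sinh(ωT) ⇒ p·(1 − cosh) = x(T) − x₀·cosh − (ẋ₀/ω)·sinh
numerator   = 0.3891 − (0.1161)·3.326077 − (0.1971/3.7356)·3.172190 = -0.164431
denominator = 1 − 3.326077 = -2.326077
p = -0.164431 / -2.326077 = 0.0707

p = 0.0707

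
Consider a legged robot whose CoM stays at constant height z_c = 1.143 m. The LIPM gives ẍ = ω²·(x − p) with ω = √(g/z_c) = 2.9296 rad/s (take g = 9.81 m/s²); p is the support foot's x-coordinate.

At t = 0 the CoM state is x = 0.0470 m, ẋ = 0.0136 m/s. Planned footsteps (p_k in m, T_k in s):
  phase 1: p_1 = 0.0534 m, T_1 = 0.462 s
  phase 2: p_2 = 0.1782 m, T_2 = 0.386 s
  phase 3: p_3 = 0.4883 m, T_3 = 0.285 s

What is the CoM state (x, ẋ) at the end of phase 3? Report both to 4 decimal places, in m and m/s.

phase 1: p=0.0534, T=0.462, ωT=1.353475, cosh=2.064598, sinh=1.806257; start (x,ẋ)=(0.047000, 0.013600) → end (x,ẋ)=(0.048572, -0.005788)
phase 2: p=0.1782, T=0.386, ωT=1.130826, cosh=1.710490, sinh=1.387723; start (x,ẋ)=(0.048572, -0.005788) → end (x,ẋ)=(-0.046270, -0.536900)
phase 3: p=0.4883, T=0.285, ωT=0.834936, cosh=1.369284, sinh=0.935382; start (x,ẋ)=(-0.046270, -0.536900) → end (x,ẋ)=(-0.415103, -2.200048)

x = -0.4151, ẋ = -2.2000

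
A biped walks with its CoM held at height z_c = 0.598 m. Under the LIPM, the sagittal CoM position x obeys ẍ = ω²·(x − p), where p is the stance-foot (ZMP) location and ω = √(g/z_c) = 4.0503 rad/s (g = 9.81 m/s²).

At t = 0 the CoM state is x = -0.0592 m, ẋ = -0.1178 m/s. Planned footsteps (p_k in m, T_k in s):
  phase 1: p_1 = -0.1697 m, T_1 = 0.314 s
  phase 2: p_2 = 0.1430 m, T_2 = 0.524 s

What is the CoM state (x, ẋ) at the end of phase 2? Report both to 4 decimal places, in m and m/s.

x = 0.0336, ẋ = -0.3103

phase 1: p=-0.1697, T=0.314, ωT=1.271794, cosh=1.923788, sinh=1.643459; start (x,ẋ)=(-0.059200, -0.117800) → end (x,ẋ)=(-0.004920, 0.508921)
phase 2: p=0.1430, T=0.524, ωT=2.122357, cosh=4.235274, sinh=4.115525; start (x,ẋ)=(-0.004920, 0.508921) → end (x,ẋ)=(0.033634, -0.310277)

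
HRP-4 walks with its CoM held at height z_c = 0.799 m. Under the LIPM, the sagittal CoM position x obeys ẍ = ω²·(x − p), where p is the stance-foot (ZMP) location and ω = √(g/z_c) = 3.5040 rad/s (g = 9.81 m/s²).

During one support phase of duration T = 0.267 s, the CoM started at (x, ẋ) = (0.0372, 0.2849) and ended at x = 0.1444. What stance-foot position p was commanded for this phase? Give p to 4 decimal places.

p = -0.0043

ωT = 3.5040·0.267 = 0.935568; cosh(ωT) = 1.470512, sinh(ωT) = 1.078149
x(T) = p + (x₀−p)·cosh(ωT) + (ẋ₀/ω)·sinh(ωT) ⇒ p·(1 − cosh) = x(T) − x₀·cosh − (ẋ₀/ω)·sinh
numerator   = 0.1444 − (0.0372)·1.470512 − (0.2849/3.5040)·1.078149 = 0.002036
denominator = 1 − 1.470512 = -0.470512
p = 0.002036 / -0.470512 = -0.0043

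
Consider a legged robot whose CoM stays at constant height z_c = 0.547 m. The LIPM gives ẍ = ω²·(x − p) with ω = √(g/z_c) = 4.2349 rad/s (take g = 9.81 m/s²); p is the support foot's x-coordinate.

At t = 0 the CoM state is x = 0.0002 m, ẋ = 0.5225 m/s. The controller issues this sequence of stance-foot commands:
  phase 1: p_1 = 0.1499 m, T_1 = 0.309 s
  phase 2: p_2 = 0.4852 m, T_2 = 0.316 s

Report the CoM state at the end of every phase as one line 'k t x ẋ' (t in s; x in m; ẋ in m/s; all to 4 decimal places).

phase 1: p=0.1499, T=0.309, ωT=1.308584, cosh=1.985566, sinh=1.715364; start (x,ẋ)=(0.000200, 0.522500) → end (x,ẋ)=(0.064302, -0.050021)
phase 2: p=0.4852, T=0.316, ωT=1.338228, cosh=2.037297, sinh=1.774987; start (x,ẋ)=(0.064302, -0.050021) → end (x,ẋ)=(-0.393261, -3.265757)

1 0.3090 0.0643 -0.0500
2 0.6250 -0.3933 -3.2658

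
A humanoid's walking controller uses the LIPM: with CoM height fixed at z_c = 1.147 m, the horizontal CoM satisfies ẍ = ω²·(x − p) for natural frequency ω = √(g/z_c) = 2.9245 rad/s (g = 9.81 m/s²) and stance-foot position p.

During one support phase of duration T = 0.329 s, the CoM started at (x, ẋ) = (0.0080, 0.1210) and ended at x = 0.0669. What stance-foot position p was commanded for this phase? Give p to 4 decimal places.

p = -0.0173

ωT = 2.9245·0.329 = 0.962161; cosh(ωT) = 1.499706, sinh(ωT) = 1.117639
x(T) = p + (x₀−p)·cosh(ωT) + (ẋ₀/ω)·sinh(ωT) ⇒ p·(1 − cosh) = x(T) − x₀·cosh − (ẋ₀/ω)·sinh
numerator   = 0.0669 − (0.0080)·1.499706 − (0.1210/2.9245)·1.117639 = 0.008660
denominator = 1 − 1.499706 = -0.499706
p = 0.008660 / -0.499706 = -0.0173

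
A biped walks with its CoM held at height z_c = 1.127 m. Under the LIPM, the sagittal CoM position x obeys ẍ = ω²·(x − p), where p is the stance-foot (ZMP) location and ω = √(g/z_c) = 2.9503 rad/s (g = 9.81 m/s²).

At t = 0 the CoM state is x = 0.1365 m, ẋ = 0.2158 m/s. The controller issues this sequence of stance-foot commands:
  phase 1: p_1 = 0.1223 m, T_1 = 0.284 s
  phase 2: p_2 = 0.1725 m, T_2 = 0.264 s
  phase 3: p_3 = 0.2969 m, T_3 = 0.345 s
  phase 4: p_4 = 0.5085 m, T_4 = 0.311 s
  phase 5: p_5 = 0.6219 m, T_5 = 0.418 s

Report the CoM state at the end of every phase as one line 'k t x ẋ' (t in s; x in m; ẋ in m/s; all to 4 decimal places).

1 0.2840 0.2105 0.3354
2 0.5480 0.3204 0.5389
3 0.8930 0.5534 0.9264
4 1.2040 0.9039 1.4837
5 1.6220 1.9367 4.0690

phase 1: p=0.1223, T=0.284, ωT=0.837885, cosh=1.372049, sinh=0.939425; start (x,ẋ)=(0.136500, 0.215800) → end (x,ẋ)=(0.210497, 0.335445)
phase 2: p=0.1725, T=0.264, ωT=0.778879, cosh=1.318974, sinh=0.860054; start (x,ẋ)=(0.210497, 0.335445) → end (x,ẋ)=(0.320404, 0.538858)
phase 3: p=0.2969, T=0.345, ωT=1.017853, cosh=1.564309, sinh=1.202939; start (x,ẋ)=(0.320404, 0.538858) → end (x,ẋ)=(0.553379, 0.926359)
phase 4: p=0.5085, T=0.311, ωT=0.917543, cosh=1.451316, sinh=1.051817; start (x,ẋ)=(0.553379, 0.926359) → end (x,ẋ)=(0.903892, 1.483708)
phase 5: p=0.6219, T=0.418, ωT=1.233225, cosh=1.861817, sinh=1.570465; start (x,ẋ)=(0.903892, 1.483708) → end (x,ẋ)=(1.936706, 4.068960)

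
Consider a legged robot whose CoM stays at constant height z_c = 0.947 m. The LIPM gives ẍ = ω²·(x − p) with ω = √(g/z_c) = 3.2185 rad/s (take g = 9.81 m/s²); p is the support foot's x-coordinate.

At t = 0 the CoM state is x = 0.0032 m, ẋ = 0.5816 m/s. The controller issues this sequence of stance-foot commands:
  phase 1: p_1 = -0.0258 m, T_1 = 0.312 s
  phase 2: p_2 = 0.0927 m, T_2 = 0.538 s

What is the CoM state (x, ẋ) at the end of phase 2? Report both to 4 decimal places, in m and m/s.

x = 1.3595, ẋ = 4.1763

phase 1: p=-0.0258, T=0.312, ωT=1.004172, cosh=1.547997, sinh=1.181649; start (x,ẋ)=(0.003200, 0.581600) → end (x,ẋ)=(0.232622, 1.010606)
phase 2: p=0.0927, T=0.538, ωT=1.731553, cosh=2.913215, sinh=2.736206; start (x,ẋ)=(0.232622, 1.010606) → end (x,ẋ)=(1.359489, 4.176334)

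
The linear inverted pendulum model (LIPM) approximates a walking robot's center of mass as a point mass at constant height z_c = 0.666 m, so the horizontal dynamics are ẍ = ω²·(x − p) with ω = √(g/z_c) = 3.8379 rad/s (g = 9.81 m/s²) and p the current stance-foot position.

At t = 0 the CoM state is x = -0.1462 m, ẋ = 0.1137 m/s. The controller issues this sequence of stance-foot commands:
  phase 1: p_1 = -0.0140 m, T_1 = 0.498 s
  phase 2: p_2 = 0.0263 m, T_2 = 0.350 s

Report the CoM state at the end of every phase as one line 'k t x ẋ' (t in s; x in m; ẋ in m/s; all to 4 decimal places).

1 0.4980 -0.3728 -1.2850
2 0.8480 -1.3880 -5.3637

phase 1: p=-0.0140, T=0.498, ωT=1.911274, cosh=3.454795, sinh=3.306904; start (x,ẋ)=(-0.146200, 0.113700) → end (x,ẋ)=(-0.372755, -1.285015)
phase 2: p=0.0263, T=0.350, ωT=1.343265, cosh=2.046263, sinh=1.785270; start (x,ẋ)=(-0.372755, -1.285015) → end (x,ẋ)=(-1.388020, -5.363679)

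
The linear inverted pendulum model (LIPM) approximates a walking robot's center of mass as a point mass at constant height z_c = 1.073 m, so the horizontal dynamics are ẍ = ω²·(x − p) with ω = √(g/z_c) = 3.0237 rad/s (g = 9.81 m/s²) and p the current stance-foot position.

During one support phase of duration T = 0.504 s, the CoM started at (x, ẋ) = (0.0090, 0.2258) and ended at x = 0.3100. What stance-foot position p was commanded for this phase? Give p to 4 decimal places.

p = -0.0891

ωT = 3.0237·0.504 = 1.523945; cosh(ωT) = 2.404074, sinh(ωT) = 2.186223
x(T) = p + (x₀−p)·cosh(ωT) + (ẋ₀/ω)·sinh(ωT) ⇒ p·(1 − cosh) = x(T) − x₀·cosh − (ẋ₀/ω)·sinh
numerator   = 0.3100 − (0.0090)·2.404074 − (0.2258/3.0237)·2.186223 = 0.125103
denominator = 1 − 2.404074 = -1.404074
p = 0.125103 / -1.404074 = -0.0891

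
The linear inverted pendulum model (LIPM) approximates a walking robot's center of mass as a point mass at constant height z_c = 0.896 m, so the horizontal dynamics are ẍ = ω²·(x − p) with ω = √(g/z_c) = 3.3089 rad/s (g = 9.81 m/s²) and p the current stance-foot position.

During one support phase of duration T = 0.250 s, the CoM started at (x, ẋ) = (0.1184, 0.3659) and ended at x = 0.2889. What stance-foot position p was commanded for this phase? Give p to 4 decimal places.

ωT = 3.3089·0.250 = 0.827225; cosh(ωT) = 1.362112, sinh(ωT) = 0.924851
x(T) = p + (x₀−p)·cosh(ωT) + (ẋ₀/ω)·sinh(ωT) ⇒ p·(1 − cosh) = x(T) − x₀·cosh − (ẋ₀/ω)·sinh
numerator   = 0.2889 − (0.1184)·1.362112 − (0.3659/3.3089)·0.924851 = 0.025355
denominator = 1 − 1.362112 = -0.362112
p = 0.025355 / -0.362112 = -0.0700

p = -0.0700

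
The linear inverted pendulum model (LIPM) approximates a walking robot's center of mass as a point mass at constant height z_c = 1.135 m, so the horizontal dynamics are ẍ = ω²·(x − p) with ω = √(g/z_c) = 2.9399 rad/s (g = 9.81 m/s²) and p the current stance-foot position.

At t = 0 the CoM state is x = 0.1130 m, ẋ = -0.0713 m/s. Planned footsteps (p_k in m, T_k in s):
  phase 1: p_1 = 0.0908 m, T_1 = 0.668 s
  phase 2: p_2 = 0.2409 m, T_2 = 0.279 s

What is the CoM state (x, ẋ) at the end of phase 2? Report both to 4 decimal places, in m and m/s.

x = 0.0222, ẋ = -0.4570

phase 1: p=0.0908, T=0.668, ωT=1.963853, cosh=3.633526, sinh=3.493209; start (x,ẋ)=(0.113000, -0.071300) → end (x,ẋ)=(0.086745, -0.031083)
phase 2: p=0.2409, T=0.279, ωT=0.820232, cosh=1.355678, sinh=0.915349; start (x,ẋ)=(0.086745, -0.031083) → end (x,ẋ)=(0.022238, -0.456975)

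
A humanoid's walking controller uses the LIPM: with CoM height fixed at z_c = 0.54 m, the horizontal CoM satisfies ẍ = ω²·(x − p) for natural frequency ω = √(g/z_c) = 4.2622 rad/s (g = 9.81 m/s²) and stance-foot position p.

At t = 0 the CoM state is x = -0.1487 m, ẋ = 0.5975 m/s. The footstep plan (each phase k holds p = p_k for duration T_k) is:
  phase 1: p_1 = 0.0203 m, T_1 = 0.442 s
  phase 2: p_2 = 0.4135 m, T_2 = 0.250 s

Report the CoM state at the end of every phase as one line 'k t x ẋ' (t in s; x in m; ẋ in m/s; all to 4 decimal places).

phase 1: p=0.0203, T=0.442, ωT=1.883892, cosh=3.365530, sinh=3.213533; start (x,ẋ)=(-0.148700, 0.597500) → end (x,ẋ)=(-0.097983, -0.303841)
phase 2: p=0.4135, T=0.250, ωT=1.065550, cosh=1.623487, sinh=1.278948; start (x,ẋ)=(-0.097983, -0.303841) → end (x,ẋ)=(-0.508059, -3.281444)

1 0.4420 -0.0980 -0.3038
2 0.6920 -0.5081 -3.2814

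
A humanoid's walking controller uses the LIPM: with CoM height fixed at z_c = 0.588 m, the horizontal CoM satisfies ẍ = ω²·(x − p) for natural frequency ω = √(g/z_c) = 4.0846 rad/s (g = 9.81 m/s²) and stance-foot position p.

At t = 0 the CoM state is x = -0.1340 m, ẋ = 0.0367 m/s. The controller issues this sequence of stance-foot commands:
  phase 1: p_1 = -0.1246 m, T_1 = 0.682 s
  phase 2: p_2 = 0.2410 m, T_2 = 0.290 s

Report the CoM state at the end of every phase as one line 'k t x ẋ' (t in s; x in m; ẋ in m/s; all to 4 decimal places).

1 0.6820 -0.1285 -0.0114
2 0.9720 -0.4237 -2.2568

phase 1: p=-0.1246, T=0.682, ωT=2.785697, cosh=8.136401, sinh=8.074715; start (x,ẋ)=(-0.134000, 0.036700) → end (x,ẋ)=(-0.128531, -0.011425)
phase 2: p=0.2410, T=0.290, ωT=1.184534, cosh=1.787526, sinh=1.481637; start (x,ẋ)=(-0.128531, -0.011425) → end (x,ẋ)=(-0.423691, -2.256786)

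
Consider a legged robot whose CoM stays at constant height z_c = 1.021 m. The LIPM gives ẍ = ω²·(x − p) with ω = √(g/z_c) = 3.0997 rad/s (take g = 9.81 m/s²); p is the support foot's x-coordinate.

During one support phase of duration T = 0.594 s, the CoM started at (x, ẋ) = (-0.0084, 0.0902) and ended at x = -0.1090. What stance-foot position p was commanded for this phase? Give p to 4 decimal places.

p = 0.0768

ωT = 3.0997·0.594 = 1.841222; cosh(ωT) = 3.231430, sinh(ωT) = 3.072806
x(T) = p + (x₀−p)·cosh(ωT) + (ẋ₀/ω)·sinh(ωT) ⇒ p·(1 − cosh) = x(T) − x₀·cosh − (ẋ₀/ω)·sinh
numerator   = -0.1090 − (-0.0084)·3.231430 − (0.0902/3.0997)·3.072806 = -0.171273
denominator = 1 − 3.231430 = -2.231430
p = -0.171273 / -2.231430 = 0.0768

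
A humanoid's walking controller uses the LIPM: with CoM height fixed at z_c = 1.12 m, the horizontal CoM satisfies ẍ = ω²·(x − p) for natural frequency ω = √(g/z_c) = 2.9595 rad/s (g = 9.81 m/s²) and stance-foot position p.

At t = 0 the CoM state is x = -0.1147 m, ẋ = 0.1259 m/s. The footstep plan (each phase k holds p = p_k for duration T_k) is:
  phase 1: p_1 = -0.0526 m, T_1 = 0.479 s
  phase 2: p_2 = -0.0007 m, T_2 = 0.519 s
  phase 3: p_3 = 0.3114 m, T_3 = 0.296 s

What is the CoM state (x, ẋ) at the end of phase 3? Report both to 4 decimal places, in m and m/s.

x = -0.8716, ẋ = -3.0958

phase 1: p=-0.0526, T=0.479, ωT=1.417600, cosh=2.184750, sinh=1.942455; start (x,ẋ)=(-0.114700, 0.125900) → end (x,ẋ)=(-0.105639, -0.081934)
phase 2: p=-0.0007, T=0.519, ωT=1.535980, cosh=2.430562, sinh=2.215317; start (x,ẋ)=(-0.105639, -0.081934) → end (x,ẋ)=(-0.317092, -0.887150)
phase 3: p=0.3114, T=0.296, ωT=0.876012, cosh=1.408872, sinh=0.992432; start (x,ẋ)=(-0.317092, -0.887150) → end (x,ẋ)=(-0.871560, -3.095827)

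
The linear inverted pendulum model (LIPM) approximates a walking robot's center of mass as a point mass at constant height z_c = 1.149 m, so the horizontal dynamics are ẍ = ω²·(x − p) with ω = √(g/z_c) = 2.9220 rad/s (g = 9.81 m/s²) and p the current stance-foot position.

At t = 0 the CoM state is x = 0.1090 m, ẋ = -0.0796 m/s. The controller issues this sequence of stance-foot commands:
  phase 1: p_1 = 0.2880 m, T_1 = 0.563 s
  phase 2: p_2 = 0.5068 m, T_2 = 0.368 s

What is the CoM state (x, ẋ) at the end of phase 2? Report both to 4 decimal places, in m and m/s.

phase 1: p=0.2880, T=0.563, ωT=1.645086, cosh=2.687226, sinh=2.494230; start (x,ẋ)=(0.109000, -0.079600) → end (x,ẋ)=(-0.260960, -1.518480)
phase 2: p=0.5068, T=0.368, ωT=1.075296, cosh=1.636029, sinh=1.294832; start (x,ẋ)=(-0.260960, -1.518480) → end (x,ẋ)=(-1.422165, -5.389097)

x = -1.4222, ẋ = -5.3891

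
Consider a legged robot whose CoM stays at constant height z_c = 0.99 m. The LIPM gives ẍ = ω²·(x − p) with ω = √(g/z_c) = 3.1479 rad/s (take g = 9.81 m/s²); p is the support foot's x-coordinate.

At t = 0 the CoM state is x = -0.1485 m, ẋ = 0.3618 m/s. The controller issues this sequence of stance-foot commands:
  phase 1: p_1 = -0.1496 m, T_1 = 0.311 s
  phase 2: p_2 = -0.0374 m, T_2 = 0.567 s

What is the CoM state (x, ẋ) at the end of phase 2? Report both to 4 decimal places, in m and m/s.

phase 1: p=-0.1496, T=0.311, ωT=0.978997, cosh=1.518736, sinh=1.143049; start (x,ẋ)=(-0.148500, 0.361800) → end (x,ẋ)=(-0.016555, 0.553437)
phase 2: p=-0.0374, T=0.567, ωT=1.784859, cosh=3.063281, sinh=2.895460; start (x,ẋ)=(-0.016555, 0.553437) → end (x,ẋ)=(0.535511, 1.885331)

x = 0.5355, ẋ = 1.8853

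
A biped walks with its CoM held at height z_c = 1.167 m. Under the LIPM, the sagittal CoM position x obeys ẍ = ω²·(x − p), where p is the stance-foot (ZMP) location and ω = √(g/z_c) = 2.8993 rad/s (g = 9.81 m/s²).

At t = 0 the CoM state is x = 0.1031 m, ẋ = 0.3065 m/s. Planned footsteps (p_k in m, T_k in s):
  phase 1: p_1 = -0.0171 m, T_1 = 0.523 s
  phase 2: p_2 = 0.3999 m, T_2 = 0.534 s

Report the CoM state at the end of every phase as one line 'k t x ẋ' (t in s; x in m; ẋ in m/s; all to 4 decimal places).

1 0.5230 0.4991 1.4873
2 1.0570 1.7954 4.3012

phase 1: p=-0.0171, T=0.523, ωT=1.516334, cosh=2.387504, sinh=2.167989; start (x,ẋ)=(0.103100, 0.306500) → end (x,ẋ)=(0.499067, 1.487305)
phase 2: p=0.3999, T=0.534, ωT=1.548226, cosh=2.457873, sinh=2.245248; start (x,ẋ)=(0.499067, 1.487305) → end (x,ẋ)=(1.795425, 4.301152)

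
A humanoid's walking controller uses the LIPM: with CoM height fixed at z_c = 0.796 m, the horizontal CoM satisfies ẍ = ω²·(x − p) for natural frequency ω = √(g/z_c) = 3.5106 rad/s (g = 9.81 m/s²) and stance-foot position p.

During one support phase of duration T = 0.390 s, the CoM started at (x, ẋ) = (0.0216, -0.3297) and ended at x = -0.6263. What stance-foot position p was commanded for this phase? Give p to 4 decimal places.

p = 0.4563

ωT = 3.5106·0.390 = 1.369134; cosh(ωT) = 2.093136, sinh(ωT) = 1.838809
x(T) = p + (x₀−p)·cosh(ωT) + (ẋ₀/ω)·sinh(ωT) ⇒ p·(1 − cosh) = x(T) − x₀·cosh − (ẋ₀/ω)·sinh
numerator   = -0.6263 − (0.0216)·2.093136 − (-0.3297/3.5106)·1.838809 = -0.498819
denominator = 1 − 2.093136 = -1.093136
p = -0.498819 / -1.093136 = 0.4563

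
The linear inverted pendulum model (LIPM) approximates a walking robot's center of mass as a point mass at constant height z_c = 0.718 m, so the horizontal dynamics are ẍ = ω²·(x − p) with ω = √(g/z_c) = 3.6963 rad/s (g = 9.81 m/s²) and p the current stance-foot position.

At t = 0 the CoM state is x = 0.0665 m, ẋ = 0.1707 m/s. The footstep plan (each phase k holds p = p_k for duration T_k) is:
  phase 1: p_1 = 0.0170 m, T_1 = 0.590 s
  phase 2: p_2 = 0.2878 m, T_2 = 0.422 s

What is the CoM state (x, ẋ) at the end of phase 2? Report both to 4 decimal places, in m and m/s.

phase 1: p=0.0170, T=0.590, ωT=2.180817, cosh=4.483243, sinh=4.370294; start (x,ẋ)=(0.066500, 0.170700) → end (x,ẋ)=(0.440746, 1.564908)
phase 2: p=0.2878, T=0.422, ωT=1.559839, cosh=2.484112, sinh=2.273942; start (x,ẋ)=(0.440746, 1.564908) → end (x,ẋ)=(1.630458, 5.172948)

x = 1.6305, ẋ = 5.1729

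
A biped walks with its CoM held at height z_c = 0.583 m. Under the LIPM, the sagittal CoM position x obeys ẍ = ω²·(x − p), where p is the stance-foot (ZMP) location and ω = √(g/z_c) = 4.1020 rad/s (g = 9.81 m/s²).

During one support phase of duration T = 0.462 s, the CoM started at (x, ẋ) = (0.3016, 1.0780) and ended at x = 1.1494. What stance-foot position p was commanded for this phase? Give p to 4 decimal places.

p = 0.3044

ωT = 4.1020·0.462 = 1.895124; cosh(ωT) = 3.401837, sinh(ωT) = 3.251537
x(T) = p + (x₀−p)·cosh(ωT) + (ẋ₀/ω)·sinh(ωT) ⇒ p·(1 − cosh) = x(T) − x₀·cosh − (ẋ₀/ω)·sinh
numerator   = 1.1494 − (0.3016)·3.401837 − (1.0780/4.1020)·3.251537 = -0.731093
denominator = 1 − 3.401837 = -2.401837
p = -0.731093 / -2.401837 = 0.3044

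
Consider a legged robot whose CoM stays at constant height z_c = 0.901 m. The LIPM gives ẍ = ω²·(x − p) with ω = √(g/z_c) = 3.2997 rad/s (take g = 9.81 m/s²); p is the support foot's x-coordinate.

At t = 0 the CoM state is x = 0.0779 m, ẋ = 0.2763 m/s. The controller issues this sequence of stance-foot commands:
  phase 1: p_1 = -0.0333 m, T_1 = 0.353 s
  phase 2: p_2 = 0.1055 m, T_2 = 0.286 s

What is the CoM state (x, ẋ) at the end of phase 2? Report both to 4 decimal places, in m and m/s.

phase 1: p=-0.0333, T=0.353, ωT=1.164794, cosh=1.758625, sinh=1.446638; start (x,ẋ)=(0.077900, 0.276300) → end (x,ẋ)=(0.283393, 1.016718)
phase 2: p=0.1055, T=0.286, ωT=0.943714, cosh=1.479344, sinh=1.090164; start (x,ẋ)=(0.283393, 1.016718) → end (x,ẋ)=(0.704571, 2.143995)

x = 0.7046, ẋ = 2.1440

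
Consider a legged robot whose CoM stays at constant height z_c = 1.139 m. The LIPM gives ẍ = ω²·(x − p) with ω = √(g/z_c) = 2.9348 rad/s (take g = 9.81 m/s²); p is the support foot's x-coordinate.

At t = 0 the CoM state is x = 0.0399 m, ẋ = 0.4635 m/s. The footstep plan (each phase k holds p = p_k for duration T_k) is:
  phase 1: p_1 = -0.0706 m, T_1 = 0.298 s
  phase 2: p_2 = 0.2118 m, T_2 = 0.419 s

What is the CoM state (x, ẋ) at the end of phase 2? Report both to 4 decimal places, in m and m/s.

phase 1: p=-0.0706, T=0.298, ωT=0.874570, cosh=1.407443, sinh=0.990402; start (x,ẋ)=(0.039900, 0.463500) → end (x,ẋ)=(0.241339, 0.973533)
phase 2: p=0.2118, T=0.419, ωT=1.229681, cosh=1.856262, sinh=1.563877; start (x,ẋ)=(0.241339, 0.973533) → end (x,ẋ)=(0.785402, 1.942706)

x = 0.7854, ẋ = 1.9427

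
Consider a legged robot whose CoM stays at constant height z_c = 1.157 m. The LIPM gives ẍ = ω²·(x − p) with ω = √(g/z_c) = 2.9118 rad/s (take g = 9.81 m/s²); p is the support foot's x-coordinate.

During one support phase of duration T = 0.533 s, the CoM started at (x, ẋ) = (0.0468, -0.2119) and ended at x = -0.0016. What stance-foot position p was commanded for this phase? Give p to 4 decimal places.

p = -0.0321

ωT = 2.9118·0.533 = 1.551989; cosh(ωT) = 2.466339, sinh(ωT) = 2.254513
x(T) = p + (x₀−p)·cosh(ωT) + (ẋ₀/ω)·sinh(ωT) ⇒ p·(1 − cosh) = x(T) − x₀·cosh − (ẋ₀/ω)·sinh
numerator   = -0.0016 − (0.0468)·2.466339 − (-0.2119/2.9118)·2.254513 = 0.047043
denominator = 1 − 2.466339 = -1.466339
p = 0.047043 / -1.466339 = -0.0321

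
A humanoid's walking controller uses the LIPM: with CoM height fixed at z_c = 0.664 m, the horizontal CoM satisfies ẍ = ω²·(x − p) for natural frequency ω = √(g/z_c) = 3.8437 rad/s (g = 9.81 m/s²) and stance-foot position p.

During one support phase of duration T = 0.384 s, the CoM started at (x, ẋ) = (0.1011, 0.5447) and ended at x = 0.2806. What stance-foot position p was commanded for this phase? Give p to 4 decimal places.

p = 0.1889

ωT = 3.8437·0.384 = 1.475981; cosh(ωT) = 2.301940, sinh(ωT) = 2.073385
x(T) = p + (x₀−p)·cosh(ωT) + (ẋ₀/ω)·sinh(ωT) ⇒ p·(1 − cosh) = x(T) − x₀·cosh − (ẋ₀/ω)·sinh
numerator   = 0.2806 − (0.1011)·2.301940 − (0.5447/3.8437)·2.073385 = -0.245951
denominator = 1 − 2.301940 = -1.301940
p = -0.245951 / -1.301940 = 0.1889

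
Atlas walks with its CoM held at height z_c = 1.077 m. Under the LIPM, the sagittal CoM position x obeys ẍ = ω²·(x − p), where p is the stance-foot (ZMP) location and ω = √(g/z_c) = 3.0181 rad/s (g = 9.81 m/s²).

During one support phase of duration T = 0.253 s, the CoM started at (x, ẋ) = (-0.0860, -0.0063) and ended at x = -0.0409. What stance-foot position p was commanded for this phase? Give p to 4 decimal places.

p = -0.2391

ωT = 3.0181·0.253 = 0.763579; cosh(ωT) = 1.305969, sinh(ωT) = 0.839974
x(T) = p + (x₀−p)·cosh(ωT) + (ẋ₀/ω)·sinh(ωT) ⇒ p·(1 − cosh) = x(T) − x₀·cosh − (ẋ₀/ω)·sinh
numerator   = -0.0409 − (-0.0860)·1.305969 − (-0.0063/3.0181)·0.839974 = 0.073167
denominator = 1 − 1.305969 = -0.305969
p = 0.073167 / -0.305969 = -0.2391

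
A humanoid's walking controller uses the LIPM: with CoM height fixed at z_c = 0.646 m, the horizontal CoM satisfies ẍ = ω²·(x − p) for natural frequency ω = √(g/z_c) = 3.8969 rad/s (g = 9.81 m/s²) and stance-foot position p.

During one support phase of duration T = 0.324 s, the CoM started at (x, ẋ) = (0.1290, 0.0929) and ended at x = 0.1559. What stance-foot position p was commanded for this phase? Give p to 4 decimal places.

ωT = 3.8969·0.324 = 1.262596; cosh(ωT) = 1.908751, sinh(ωT) = 1.625833
x(T) = p + (x₀−p)·cosh(ωT) + (ẋ₀/ω)·sinh(ωT) ⇒ p·(1 − cosh) = x(T) − x₀·cosh − (ẋ₀/ω)·sinh
numerator   = 0.1559 − (0.1290)·1.908751 − (0.0929/3.8969)·1.625833 = -0.129088
denominator = 1 − 1.908751 = -0.908751
p = -0.129088 / -0.908751 = 0.1420

p = 0.1420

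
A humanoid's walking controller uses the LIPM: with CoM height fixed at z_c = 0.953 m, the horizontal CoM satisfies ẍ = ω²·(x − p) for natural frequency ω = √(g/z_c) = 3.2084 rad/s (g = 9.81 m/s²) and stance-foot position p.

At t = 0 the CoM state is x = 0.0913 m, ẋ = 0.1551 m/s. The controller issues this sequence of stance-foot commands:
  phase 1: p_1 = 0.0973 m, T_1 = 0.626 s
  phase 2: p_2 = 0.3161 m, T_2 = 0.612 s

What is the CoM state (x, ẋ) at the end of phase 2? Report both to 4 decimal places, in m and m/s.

x = 0.6448, ẋ = 1.1564

phase 1: p=0.0973, T=0.626, ωT=2.008458, cosh=3.793008, sinh=3.658813; start (x,ẋ)=(0.091300, 0.155100) → end (x,ẋ)=(0.251416, 0.517862)
phase 2: p=0.3161, T=0.612, ωT=1.963541, cosh=3.632435, sinh=3.492074; start (x,ẋ)=(0.251416, 0.517862) → end (x,ẋ)=(0.644788, 1.156379)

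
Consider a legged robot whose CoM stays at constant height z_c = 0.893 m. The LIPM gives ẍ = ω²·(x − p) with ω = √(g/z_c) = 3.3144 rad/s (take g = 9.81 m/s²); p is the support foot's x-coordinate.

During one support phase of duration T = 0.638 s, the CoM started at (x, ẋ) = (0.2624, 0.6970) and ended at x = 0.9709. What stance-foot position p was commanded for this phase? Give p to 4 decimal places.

p = 0.3092

ωT = 3.3144·0.638 = 2.114587; cosh(ωT) = 4.203424, sinh(ωT) = 4.082741
x(T) = p + (x₀−p)·cosh(ωT) + (ẋ₀/ω)·sinh(ωT) ⇒ p·(1 − cosh) = x(T) − x₀·cosh − (ẋ₀/ω)·sinh
numerator   = 0.9709 − (0.2624)·4.203424 − (0.6970/3.3144)·4.082741 = -0.990656
denominator = 1 − 4.203424 = -3.203424
p = -0.990656 / -3.203424 = 0.3092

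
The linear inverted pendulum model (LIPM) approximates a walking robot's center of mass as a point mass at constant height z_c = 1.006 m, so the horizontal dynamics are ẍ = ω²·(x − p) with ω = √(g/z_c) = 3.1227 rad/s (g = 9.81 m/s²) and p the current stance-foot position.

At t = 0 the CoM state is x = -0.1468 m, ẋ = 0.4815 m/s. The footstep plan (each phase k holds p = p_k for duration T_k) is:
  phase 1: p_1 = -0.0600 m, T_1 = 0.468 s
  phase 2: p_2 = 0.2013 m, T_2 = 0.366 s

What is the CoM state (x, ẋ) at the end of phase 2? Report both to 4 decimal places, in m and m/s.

phase 1: p=-0.0600, T=0.468, ωT=1.461424, cosh=2.272000, sinh=2.040094; start (x,ẋ)=(-0.146800, 0.481500) → end (x,ẋ)=(0.057360, 0.541000)
phase 2: p=0.2013, T=0.366, ωT=1.142908, cosh=1.727383, sinh=1.408492; start (x,ẋ)=(0.057360, 0.541000) → end (x,ẋ)=(0.196678, 0.301421)

x = 0.1967, ẋ = 0.3014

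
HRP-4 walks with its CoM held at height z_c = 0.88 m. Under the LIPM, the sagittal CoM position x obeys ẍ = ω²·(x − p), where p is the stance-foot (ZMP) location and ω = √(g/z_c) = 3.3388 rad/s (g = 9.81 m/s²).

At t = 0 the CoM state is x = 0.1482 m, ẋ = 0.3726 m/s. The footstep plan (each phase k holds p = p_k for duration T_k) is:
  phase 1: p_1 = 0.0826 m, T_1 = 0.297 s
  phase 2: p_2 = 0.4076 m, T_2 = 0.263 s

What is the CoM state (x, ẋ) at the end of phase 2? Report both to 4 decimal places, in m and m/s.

phase 1: p=0.0826, T=0.297, ωT=0.991624, cosh=1.533291, sinh=1.162317; start (x,ẋ)=(0.148200, 0.372600) → end (x,ẋ)=(0.312895, 0.825881)
phase 2: p=0.4076, T=0.263, ωT=0.878104, cosh=1.410952, sinh=0.995382; start (x,ẋ)=(0.312895, 0.825881) → end (x,ẋ)=(0.520192, 0.850537)

x = 0.5202, ẋ = 0.8505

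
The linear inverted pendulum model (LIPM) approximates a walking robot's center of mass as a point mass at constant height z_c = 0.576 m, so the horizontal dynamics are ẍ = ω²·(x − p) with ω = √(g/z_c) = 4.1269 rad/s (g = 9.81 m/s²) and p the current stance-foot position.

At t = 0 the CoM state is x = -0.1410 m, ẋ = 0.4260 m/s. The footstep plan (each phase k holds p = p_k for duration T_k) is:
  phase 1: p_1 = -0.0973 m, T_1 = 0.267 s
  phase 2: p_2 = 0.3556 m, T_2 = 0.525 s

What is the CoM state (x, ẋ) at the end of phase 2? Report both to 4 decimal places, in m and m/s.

x = -0.8678, ẋ = -4.8118

phase 1: p=-0.0973, T=0.267, ωT=1.101882, cosh=1.671036, sinh=1.338790; start (x,ẋ)=(-0.141000, 0.426000) → end (x,ẋ)=(-0.032127, 0.470416)
phase 2: p=0.3556, T=0.525, ωT=2.166622, cosh=4.421658, sinh=4.307094; start (x,ẋ)=(-0.032127, 0.470416) → end (x,ẋ)=(-0.867842, -4.811814)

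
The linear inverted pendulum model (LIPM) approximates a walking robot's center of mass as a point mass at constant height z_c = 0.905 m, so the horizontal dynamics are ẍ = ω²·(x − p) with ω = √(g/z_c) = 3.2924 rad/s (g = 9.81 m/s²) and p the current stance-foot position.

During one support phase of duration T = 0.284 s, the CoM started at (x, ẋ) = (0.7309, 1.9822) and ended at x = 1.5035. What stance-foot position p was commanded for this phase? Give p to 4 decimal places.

ωT = 3.2924·0.284 = 0.935042; cosh(ωT) = 1.469944, sinh(ωT) = 1.077375
x(T) = p + (x₀−p)·cosh(ωT) + (ẋ₀/ω)·sinh(ωT) ⇒ p·(1 − cosh) = x(T) − x₀·cosh − (ẋ₀/ω)·sinh
numerator   = 1.5035 − (0.7309)·1.469944 − (1.9822/3.2924)·1.077375 = -0.219519
denominator = 1 − 1.469944 = -0.469944
p = -0.219519 / -0.469944 = 0.4671

p = 0.4671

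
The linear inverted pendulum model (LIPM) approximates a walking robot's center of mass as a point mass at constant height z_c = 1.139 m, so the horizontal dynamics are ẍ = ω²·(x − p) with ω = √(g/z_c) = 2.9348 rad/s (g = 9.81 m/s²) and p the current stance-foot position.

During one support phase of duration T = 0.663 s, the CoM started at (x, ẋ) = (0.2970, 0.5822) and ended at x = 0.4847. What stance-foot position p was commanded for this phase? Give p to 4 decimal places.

ωT = 2.9348·0.663 = 1.945772; cosh(ωT) = 3.570956, sinh(ωT) = 3.428080
x(T) = p + (x₀−p)·cosh(ωT) + (ẋ₀/ω)·sinh(ωT) ⇒ p·(1 − cosh) = x(T) − x₀·cosh − (ẋ₀/ω)·sinh
numerator   = 0.4847 − (0.2970)·3.570956 − (0.5822/2.9348)·3.428080 = -1.255930
denominator = 1 − 3.570956 = -2.570956
p = -1.255930 / -2.570956 = 0.4885

p = 0.4885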